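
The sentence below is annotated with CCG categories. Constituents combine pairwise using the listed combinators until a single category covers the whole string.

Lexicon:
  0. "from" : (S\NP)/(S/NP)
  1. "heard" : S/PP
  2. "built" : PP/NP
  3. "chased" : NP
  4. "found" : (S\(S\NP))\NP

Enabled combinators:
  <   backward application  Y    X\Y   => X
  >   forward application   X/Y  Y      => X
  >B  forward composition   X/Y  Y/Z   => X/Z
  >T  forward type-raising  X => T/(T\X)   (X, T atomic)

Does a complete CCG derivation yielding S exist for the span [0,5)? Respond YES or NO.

YES

[0,5] S   <
  [0,3] S\NP   >
    [0,1] "from" : (S\NP)/(S/NP)
    [1,3] S/NP   >B
      [1,2] "heard" : S/PP
      [2,3] "built" : PP/NP
  [3,5] S\(S\NP)   <
    [3,4] "chased" : NP
    [4,5] "found" : (S\(S\NP))\NP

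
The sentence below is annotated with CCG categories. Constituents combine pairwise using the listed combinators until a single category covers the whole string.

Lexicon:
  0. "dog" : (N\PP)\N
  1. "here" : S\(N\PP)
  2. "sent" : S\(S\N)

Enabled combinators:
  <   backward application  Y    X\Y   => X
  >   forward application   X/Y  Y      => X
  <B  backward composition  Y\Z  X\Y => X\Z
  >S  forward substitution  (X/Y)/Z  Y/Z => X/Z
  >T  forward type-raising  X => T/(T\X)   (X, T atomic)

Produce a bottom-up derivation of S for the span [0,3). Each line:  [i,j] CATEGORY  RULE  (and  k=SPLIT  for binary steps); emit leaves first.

[0,1] (N\PP)\N  lex  "dog"
[1,2] S\(N\PP)  lex  "here"
[0,2] S\N  <B  k=1
[2,3] S\(S\N)  lex  "sent"
[0,3] S  <  k=2

[0,3] S   <
  [0,2] S\N   <B
    [0,1] "dog" : (N\PP)\N
    [1,2] "here" : S\(N\PP)
  [2,3] "sent" : S\(S\N)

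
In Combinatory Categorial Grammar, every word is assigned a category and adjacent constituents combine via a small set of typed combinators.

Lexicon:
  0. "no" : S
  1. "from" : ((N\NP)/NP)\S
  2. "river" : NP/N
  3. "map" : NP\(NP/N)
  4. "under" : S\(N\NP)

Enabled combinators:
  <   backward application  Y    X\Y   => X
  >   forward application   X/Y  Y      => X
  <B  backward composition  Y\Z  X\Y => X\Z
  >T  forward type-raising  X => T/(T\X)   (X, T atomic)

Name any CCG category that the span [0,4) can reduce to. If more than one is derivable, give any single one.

[0,5] S   <
  [0,4] N\NP   >
    [0,2] (N\NP)/NP   <
      [0,1] "no" : S
      [1,2] "from" : ((N\NP)/NP)\S
    [2,4] NP   <
      [2,3] "river" : NP/N
      [3,4] "map" : NP\(NP/N)
  [4,5] "under" : S\(N\NP)

N\NP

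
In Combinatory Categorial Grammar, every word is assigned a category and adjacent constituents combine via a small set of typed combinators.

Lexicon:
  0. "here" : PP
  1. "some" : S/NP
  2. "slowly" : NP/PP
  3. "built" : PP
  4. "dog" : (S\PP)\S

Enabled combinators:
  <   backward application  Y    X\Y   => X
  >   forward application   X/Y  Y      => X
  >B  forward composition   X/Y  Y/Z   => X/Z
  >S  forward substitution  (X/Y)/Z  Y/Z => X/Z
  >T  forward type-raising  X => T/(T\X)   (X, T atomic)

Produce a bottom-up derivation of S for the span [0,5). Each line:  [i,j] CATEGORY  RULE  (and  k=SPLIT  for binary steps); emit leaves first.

[0,1] PP  lex  "here"
[0,1] S/(S\PP)  >T
[1,2] S/NP  lex  "some"
[2,3] NP/PP  lex  "slowly"
[3,4] PP  lex  "built"
[2,4] NP  >  k=3
[1,4] S  >  k=2
[4,5] (S\PP)\S  lex  "dog"
[1,5] S\PP  <  k=4
[0,5] S  >  k=1

[0,5] S   >
  [0,1] S/(S\PP)   >T
    [0,1] "here" : PP
  [1,5] S\PP   <
    [1,4] S   >
      [1,2] "some" : S/NP
      [2,4] NP   >
        [2,3] "slowly" : NP/PP
        [3,4] "built" : PP
    [4,5] "dog" : (S\PP)\S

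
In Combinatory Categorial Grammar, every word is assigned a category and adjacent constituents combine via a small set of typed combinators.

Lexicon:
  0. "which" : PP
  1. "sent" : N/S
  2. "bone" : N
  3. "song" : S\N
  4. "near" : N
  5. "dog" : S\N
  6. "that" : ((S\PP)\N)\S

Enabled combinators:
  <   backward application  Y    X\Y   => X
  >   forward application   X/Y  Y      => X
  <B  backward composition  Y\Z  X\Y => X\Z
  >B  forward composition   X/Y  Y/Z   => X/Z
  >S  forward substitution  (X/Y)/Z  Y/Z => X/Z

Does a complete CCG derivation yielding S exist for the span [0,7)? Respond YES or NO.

YES

[0,7] S   <
  [0,1] "which" : PP
  [1,7] S\PP   <
    [1,4] N   >
      [1,2] "sent" : N/S
      [2,4] S   <
        [2,3] "bone" : N
        [3,4] "song" : S\N
    [4,7] (S\PP)\N   <
      [4,6] S   <
        [4,5] "near" : N
        [5,6] "dog" : S\N
      [6,7] "that" : ((S\PP)\N)\S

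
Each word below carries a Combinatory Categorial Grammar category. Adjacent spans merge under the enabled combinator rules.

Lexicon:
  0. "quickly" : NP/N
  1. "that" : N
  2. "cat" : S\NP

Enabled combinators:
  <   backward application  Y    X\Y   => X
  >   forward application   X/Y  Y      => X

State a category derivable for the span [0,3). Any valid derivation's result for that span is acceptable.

S

[0,3] S   <
  [0,2] NP   >
    [0,1] "quickly" : NP/N
    [1,2] "that" : N
  [2,3] "cat" : S\NP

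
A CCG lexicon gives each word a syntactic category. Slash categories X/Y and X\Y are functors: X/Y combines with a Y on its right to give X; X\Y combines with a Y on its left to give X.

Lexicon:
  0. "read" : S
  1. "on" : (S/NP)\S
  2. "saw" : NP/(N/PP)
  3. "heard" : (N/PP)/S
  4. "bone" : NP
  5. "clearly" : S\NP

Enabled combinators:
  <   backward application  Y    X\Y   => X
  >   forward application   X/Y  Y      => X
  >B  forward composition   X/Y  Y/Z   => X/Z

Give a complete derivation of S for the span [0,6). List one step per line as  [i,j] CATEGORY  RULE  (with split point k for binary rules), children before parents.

[0,6] S   >
  [0,2] S/NP   <
    [0,1] "read" : S
    [1,2] "on" : (S/NP)\S
  [2,6] NP   >
    [2,4] NP/S   >B
      [2,3] "saw" : NP/(N/PP)
      [3,4] "heard" : (N/PP)/S
    [4,6] S   <
      [4,5] "bone" : NP
      [5,6] "clearly" : S\NP

[0,1] S  lex  "read"
[1,2] (S/NP)\S  lex  "on"
[0,2] S/NP  <  k=1
[2,3] NP/(N/PP)  lex  "saw"
[3,4] (N/PP)/S  lex  "heard"
[2,4] NP/S  >B  k=3
[4,5] NP  lex  "bone"
[5,6] S\NP  lex  "clearly"
[4,6] S  <  k=5
[2,6] NP  >  k=4
[0,6] S  >  k=2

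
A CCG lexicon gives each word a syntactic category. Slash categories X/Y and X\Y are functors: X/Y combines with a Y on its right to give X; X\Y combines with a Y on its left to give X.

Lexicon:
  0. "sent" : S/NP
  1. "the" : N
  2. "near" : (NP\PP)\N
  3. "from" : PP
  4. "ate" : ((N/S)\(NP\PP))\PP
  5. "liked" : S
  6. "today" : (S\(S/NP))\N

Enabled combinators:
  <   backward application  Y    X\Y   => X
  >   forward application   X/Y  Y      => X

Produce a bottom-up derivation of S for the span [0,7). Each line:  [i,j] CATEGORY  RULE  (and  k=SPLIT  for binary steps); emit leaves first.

[0,7] S   <
  [0,1] "sent" : S/NP
  [1,7] S\(S/NP)   <
    [1,6] N   >
      [1,5] N/S   <
        [1,3] NP\PP   <
          [1,2] "the" : N
          [2,3] "near" : (NP\PP)\N
        [3,5] (N/S)\(NP\PP)   <
          [3,4] "from" : PP
          [4,5] "ate" : ((N/S)\(NP\PP))\PP
      [5,6] "liked" : S
    [6,7] "today" : (S\(S/NP))\N

[0,1] S/NP  lex  "sent"
[1,2] N  lex  "the"
[2,3] (NP\PP)\N  lex  "near"
[1,3] NP\PP  <  k=2
[3,4] PP  lex  "from"
[4,5] ((N/S)\(NP\PP))\PP  lex  "ate"
[3,5] (N/S)\(NP\PP)  <  k=4
[1,5] N/S  <  k=3
[5,6] S  lex  "liked"
[1,6] N  >  k=5
[6,7] (S\(S/NP))\N  lex  "today"
[1,7] S\(S/NP)  <  k=6
[0,7] S  <  k=1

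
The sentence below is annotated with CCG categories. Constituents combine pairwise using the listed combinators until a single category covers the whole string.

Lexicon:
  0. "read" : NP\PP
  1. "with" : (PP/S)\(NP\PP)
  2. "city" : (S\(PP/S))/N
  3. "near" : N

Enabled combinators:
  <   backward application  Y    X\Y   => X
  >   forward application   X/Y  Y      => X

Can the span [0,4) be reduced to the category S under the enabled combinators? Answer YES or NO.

YES

[0,4] S   <
  [0,2] PP/S   <
    [0,1] "read" : NP\PP
    [1,2] "with" : (PP/S)\(NP\PP)
  [2,4] S\(PP/S)   >
    [2,3] "city" : (S\(PP/S))/N
    [3,4] "near" : N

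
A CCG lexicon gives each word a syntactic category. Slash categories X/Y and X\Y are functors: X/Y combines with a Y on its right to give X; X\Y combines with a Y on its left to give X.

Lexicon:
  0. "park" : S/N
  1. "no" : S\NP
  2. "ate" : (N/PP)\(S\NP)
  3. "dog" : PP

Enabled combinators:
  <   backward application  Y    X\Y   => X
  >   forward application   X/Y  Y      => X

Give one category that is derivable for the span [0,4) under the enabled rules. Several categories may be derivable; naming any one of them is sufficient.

[0,4] S   >
  [0,1] "park" : S/N
  [1,4] N   >
    [1,3] N/PP   <
      [1,2] "no" : S\NP
      [2,3] "ate" : (N/PP)\(S\NP)
    [3,4] "dog" : PP

S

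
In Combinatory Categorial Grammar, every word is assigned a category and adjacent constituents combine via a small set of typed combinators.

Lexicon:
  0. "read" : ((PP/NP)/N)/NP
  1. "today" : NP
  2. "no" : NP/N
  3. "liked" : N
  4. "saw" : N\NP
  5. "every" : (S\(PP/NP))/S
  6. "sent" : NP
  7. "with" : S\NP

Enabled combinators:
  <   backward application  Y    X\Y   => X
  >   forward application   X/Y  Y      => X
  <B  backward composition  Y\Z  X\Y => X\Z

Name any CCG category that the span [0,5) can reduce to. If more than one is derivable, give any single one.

[0,8] S   <
  [0,5] PP/NP   >
    [0,2] (PP/NP)/N   >
      [0,1] "read" : ((PP/NP)/N)/NP
      [1,2] "today" : NP
    [2,5] N   <
      [2,4] NP   >
        [2,3] "no" : NP/N
        [3,4] "liked" : N
      [4,5] "saw" : N\NP
  [5,8] S\(PP/NP)   >
    [5,6] "every" : (S\(PP/NP))/S
    [6,8] S   <
      [6,7] "sent" : NP
      [7,8] "with" : S\NP

PP/NP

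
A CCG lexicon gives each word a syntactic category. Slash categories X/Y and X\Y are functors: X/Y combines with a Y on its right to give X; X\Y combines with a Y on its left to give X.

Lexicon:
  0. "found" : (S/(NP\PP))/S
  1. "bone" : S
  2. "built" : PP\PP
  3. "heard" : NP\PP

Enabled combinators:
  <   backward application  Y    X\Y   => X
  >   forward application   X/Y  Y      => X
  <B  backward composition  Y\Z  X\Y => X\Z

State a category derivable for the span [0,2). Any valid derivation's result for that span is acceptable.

S/(NP\PP)

[0,4] S   >
  [0,2] S/(NP\PP)   >
    [0,1] "found" : (S/(NP\PP))/S
    [1,2] "bone" : S
  [2,4] NP\PP   <B
    [2,3] "built" : PP\PP
    [3,4] "heard" : NP\PP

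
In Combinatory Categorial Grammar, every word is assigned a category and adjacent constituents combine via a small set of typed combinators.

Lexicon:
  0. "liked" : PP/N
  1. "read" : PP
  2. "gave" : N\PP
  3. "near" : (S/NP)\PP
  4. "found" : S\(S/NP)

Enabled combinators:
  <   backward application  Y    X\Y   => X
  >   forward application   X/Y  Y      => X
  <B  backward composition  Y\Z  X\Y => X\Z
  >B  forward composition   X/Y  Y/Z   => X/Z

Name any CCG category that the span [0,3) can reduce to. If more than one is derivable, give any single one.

[0,5] S   <
  [0,3] PP   >
    [0,1] "liked" : PP/N
    [1,3] N   <
      [1,2] "read" : PP
      [2,3] "gave" : N\PP
  [3,5] S\PP   <B
    [3,4] "near" : (S/NP)\PP
    [4,5] "found" : S\(S/NP)

PP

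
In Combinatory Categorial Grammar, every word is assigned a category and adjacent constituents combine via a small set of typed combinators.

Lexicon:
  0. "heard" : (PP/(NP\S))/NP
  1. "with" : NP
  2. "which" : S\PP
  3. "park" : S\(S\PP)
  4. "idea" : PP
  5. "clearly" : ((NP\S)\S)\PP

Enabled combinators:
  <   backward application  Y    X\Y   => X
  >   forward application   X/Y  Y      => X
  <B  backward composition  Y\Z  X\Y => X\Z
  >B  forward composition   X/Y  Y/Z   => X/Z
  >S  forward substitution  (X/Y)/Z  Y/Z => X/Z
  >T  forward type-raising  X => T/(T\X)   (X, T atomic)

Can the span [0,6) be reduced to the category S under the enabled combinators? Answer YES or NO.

NO

(PP/(NP\S))/NP NP S\PP S\(S\PP) PP ((NP\S)\S)\PP
CKY chart[0,6] = {N/(N\PP), NP/(NP\PP), PP, PP/(PP\PP), S/(S\PP)}; S ∉ chart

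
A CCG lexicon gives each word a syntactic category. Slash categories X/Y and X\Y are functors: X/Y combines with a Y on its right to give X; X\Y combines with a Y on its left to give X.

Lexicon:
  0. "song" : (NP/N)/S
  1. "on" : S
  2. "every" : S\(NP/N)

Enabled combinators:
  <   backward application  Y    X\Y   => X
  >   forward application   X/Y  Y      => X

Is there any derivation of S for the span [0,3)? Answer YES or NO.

YES

[0,3] S   <
  [0,2] NP/N   >
    [0,1] "song" : (NP/N)/S
    [1,2] "on" : S
  [2,3] "every" : S\(NP/N)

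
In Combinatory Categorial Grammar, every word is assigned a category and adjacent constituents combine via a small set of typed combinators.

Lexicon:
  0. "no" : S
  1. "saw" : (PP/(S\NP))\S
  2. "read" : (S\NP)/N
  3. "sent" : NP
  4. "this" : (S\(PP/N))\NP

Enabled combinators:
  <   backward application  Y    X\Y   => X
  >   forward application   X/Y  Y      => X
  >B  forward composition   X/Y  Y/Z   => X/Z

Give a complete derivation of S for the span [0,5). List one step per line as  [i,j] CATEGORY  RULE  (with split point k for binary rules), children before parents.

[0,1] S  lex  "no"
[1,2] (PP/(S\NP))\S  lex  "saw"
[0,2] PP/(S\NP)  <  k=1
[2,3] (S\NP)/N  lex  "read"
[0,3] PP/N  >B  k=2
[3,4] NP  lex  "sent"
[4,5] (S\(PP/N))\NP  lex  "this"
[3,5] S\(PP/N)  <  k=4
[0,5] S  <  k=3

[0,5] S   <
  [0,3] PP/N   >B
    [0,2] PP/(S\NP)   <
      [0,1] "no" : S
      [1,2] "saw" : (PP/(S\NP))\S
    [2,3] "read" : (S\NP)/N
  [3,5] S\(PP/N)   <
    [3,4] "sent" : NP
    [4,5] "this" : (S\(PP/N))\NP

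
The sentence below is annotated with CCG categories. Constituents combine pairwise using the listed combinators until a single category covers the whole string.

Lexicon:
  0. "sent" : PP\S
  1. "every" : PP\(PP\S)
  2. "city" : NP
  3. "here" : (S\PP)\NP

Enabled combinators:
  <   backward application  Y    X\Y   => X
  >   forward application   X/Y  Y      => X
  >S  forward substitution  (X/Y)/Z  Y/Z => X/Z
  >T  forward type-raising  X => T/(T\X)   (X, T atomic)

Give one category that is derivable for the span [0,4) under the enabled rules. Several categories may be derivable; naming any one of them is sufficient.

S

[0,4] S   <
  [0,2] PP   <
    [0,1] "sent" : PP\S
    [1,2] "every" : PP\(PP\S)
  [2,4] S\PP   <
    [2,3] "city" : NP
    [3,4] "here" : (S\PP)\NP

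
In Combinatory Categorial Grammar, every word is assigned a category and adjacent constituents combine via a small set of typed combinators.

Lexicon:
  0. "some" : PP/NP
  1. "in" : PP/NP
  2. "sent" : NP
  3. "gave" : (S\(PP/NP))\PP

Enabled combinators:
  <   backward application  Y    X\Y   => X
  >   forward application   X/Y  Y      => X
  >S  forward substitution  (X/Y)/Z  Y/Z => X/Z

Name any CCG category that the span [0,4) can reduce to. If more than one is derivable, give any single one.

[0,4] S   <
  [0,1] "some" : PP/NP
  [1,4] S\(PP/NP)   <
    [1,3] PP   >
      [1,2] "in" : PP/NP
      [2,3] "sent" : NP
    [3,4] "gave" : (S\(PP/NP))\PP

S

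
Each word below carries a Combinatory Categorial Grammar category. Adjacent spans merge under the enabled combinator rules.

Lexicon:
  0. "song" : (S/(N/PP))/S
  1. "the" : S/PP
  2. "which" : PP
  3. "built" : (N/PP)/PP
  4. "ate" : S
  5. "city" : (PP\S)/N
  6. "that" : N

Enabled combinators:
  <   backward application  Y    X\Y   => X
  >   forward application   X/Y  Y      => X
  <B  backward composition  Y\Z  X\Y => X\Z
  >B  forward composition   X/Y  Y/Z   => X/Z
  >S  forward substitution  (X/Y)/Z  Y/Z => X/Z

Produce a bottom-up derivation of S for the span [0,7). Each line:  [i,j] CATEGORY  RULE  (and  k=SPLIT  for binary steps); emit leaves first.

[0,7] S   >
  [0,3] S/(N/PP)   >
    [0,1] "song" : (S/(N/PP))/S
    [1,3] S   >
      [1,2] "the" : S/PP
      [2,3] "which" : PP
  [3,7] N/PP   >
    [3,4] "built" : (N/PP)/PP
    [4,7] PP   <
      [4,5] "ate" : S
      [5,7] PP\S   >
        [5,6] "city" : (PP\S)/N
        [6,7] "that" : N

[0,1] (S/(N/PP))/S  lex  "song"
[1,2] S/PP  lex  "the"
[2,3] PP  lex  "which"
[1,3] S  >  k=2
[0,3] S/(N/PP)  >  k=1
[3,4] (N/PP)/PP  lex  "built"
[4,5] S  lex  "ate"
[5,6] (PP\S)/N  lex  "city"
[6,7] N  lex  "that"
[5,7] PP\S  >  k=6
[4,7] PP  <  k=5
[3,7] N/PP  >  k=4
[0,7] S  >  k=3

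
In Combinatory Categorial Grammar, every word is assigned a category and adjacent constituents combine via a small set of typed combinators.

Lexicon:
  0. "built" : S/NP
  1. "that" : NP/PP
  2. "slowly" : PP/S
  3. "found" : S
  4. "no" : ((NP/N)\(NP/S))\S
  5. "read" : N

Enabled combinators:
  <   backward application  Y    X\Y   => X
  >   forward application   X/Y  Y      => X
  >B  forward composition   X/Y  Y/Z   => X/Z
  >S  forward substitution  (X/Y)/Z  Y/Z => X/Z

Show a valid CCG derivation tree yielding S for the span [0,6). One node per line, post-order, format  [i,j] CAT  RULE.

[0,6] S   >
  [0,1] "built" : S/NP
  [1,6] NP   >
    [1,5] NP/N   <
      [1,3] NP/S   >B
        [1,2] "that" : NP/PP
        [2,3] "slowly" : PP/S
      [3,5] (NP/N)\(NP/S)   <
        [3,4] "found" : S
        [4,5] "no" : ((NP/N)\(NP/S))\S
    [5,6] "read" : N

[0,1] S/NP  lex  "built"
[1,2] NP/PP  lex  "that"
[2,3] PP/S  lex  "slowly"
[1,3] NP/S  >B  k=2
[3,4] S  lex  "found"
[4,5] ((NP/N)\(NP/S))\S  lex  "no"
[3,5] (NP/N)\(NP/S)  <  k=4
[1,5] NP/N  <  k=3
[5,6] N  lex  "read"
[1,6] NP  >  k=5
[0,6] S  >  k=1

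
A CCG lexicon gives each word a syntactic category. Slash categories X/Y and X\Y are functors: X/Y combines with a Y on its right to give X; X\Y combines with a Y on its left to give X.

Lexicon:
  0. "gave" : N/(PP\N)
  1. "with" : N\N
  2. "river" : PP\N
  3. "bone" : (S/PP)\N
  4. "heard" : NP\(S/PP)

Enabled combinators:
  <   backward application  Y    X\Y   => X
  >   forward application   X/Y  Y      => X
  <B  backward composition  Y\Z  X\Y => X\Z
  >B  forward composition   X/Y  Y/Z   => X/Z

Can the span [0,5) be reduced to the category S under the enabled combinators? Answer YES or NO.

NO

N/(PP\N) N\N PP\N (S/PP)\N NP\(S/PP)
CKY chart[0,5] = {NP}; S ∉ chart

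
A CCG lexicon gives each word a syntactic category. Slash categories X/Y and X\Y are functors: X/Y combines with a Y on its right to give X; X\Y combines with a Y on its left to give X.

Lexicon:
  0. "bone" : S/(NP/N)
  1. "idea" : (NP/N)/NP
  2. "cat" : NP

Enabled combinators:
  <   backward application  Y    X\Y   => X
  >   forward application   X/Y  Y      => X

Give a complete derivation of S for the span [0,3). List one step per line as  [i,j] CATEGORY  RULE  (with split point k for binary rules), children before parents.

[0,3] S   >
  [0,1] "bone" : S/(NP/N)
  [1,3] NP/N   >
    [1,2] "idea" : (NP/N)/NP
    [2,3] "cat" : NP

[0,1] S/(NP/N)  lex  "bone"
[1,2] (NP/N)/NP  lex  "idea"
[2,3] NP  lex  "cat"
[1,3] NP/N  >  k=2
[0,3] S  >  k=1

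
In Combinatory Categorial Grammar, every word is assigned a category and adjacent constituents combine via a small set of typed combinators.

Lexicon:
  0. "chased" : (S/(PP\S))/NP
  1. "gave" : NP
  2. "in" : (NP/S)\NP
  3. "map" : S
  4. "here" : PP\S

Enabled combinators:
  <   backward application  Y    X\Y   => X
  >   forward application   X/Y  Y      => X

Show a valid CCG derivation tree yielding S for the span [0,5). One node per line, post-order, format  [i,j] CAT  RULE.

[0,5] S   >
  [0,4] S/(PP\S)   >
    [0,1] "chased" : (S/(PP\S))/NP
    [1,4] NP   >
      [1,3] NP/S   <
        [1,2] "gave" : NP
        [2,3] "in" : (NP/S)\NP
      [3,4] "map" : S
  [4,5] "here" : PP\S

[0,1] (S/(PP\S))/NP  lex  "chased"
[1,2] NP  lex  "gave"
[2,3] (NP/S)\NP  lex  "in"
[1,3] NP/S  <  k=2
[3,4] S  lex  "map"
[1,4] NP  >  k=3
[0,4] S/(PP\S)  >  k=1
[4,5] PP\S  lex  "here"
[0,5] S  >  k=4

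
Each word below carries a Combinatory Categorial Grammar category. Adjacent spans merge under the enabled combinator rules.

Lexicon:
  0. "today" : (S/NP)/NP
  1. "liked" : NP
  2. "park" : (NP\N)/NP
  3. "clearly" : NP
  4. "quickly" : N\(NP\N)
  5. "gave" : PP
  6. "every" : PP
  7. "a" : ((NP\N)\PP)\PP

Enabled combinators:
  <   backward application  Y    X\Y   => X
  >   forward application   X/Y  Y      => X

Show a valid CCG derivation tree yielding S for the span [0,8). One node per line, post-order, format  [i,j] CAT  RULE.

[0,8] S   >
  [0,2] S/NP   >
    [0,1] "today" : (S/NP)/NP
    [1,2] "liked" : NP
  [2,8] NP   <
    [2,5] N   <
      [2,4] NP\N   >
        [2,3] "park" : (NP\N)/NP
        [3,4] "clearly" : NP
      [4,5] "quickly" : N\(NP\N)
    [5,8] NP\N   <
      [5,6] "gave" : PP
      [6,8] (NP\N)\PP   <
        [6,7] "every" : PP
        [7,8] "a" : ((NP\N)\PP)\PP

[0,1] (S/NP)/NP  lex  "today"
[1,2] NP  lex  "liked"
[0,2] S/NP  >  k=1
[2,3] (NP\N)/NP  lex  "park"
[3,4] NP  lex  "clearly"
[2,4] NP\N  >  k=3
[4,5] N\(NP\N)  lex  "quickly"
[2,5] N  <  k=4
[5,6] PP  lex  "gave"
[6,7] PP  lex  "every"
[7,8] ((NP\N)\PP)\PP  lex  "a"
[6,8] (NP\N)\PP  <  k=7
[5,8] NP\N  <  k=6
[2,8] NP  <  k=5
[0,8] S  >  k=2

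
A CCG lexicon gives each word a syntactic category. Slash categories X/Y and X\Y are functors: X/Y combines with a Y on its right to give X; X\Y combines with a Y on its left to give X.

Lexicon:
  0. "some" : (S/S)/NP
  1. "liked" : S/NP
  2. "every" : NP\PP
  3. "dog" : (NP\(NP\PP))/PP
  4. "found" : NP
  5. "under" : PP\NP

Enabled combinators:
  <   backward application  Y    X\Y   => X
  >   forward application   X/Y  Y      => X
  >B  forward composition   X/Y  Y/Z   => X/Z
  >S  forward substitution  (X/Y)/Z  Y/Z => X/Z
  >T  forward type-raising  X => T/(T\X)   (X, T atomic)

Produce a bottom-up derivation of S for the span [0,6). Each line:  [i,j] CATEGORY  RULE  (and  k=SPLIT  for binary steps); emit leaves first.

[0,6] S   >
  [0,2] S/NP   >S
    [0,1] "some" : (S/S)/NP
    [1,2] "liked" : S/NP
  [2,6] NP   <
    [2,3] "every" : NP\PP
    [3,6] NP\(NP\PP)   >
      [3,4] "dog" : (NP\(NP\PP))/PP
      [4,6] PP   <
        [4,5] "found" : NP
        [5,6] "under" : PP\NP

[0,1] (S/S)/NP  lex  "some"
[1,2] S/NP  lex  "liked"
[0,2] S/NP  >S  k=1
[2,3] NP\PP  lex  "every"
[3,4] (NP\(NP\PP))/PP  lex  "dog"
[4,5] NP  lex  "found"
[5,6] PP\NP  lex  "under"
[4,6] PP  <  k=5
[3,6] NP\(NP\PP)  >  k=4
[2,6] NP  <  k=3
[0,6] S  >  k=2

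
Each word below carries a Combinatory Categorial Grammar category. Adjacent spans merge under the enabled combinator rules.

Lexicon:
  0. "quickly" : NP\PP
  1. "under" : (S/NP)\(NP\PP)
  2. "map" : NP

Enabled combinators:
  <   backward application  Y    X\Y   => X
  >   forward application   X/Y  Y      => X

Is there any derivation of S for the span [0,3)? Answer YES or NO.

[0,3] S   >
  [0,2] S/NP   <
    [0,1] "quickly" : NP\PP
    [1,2] "under" : (S/NP)\(NP\PP)
  [2,3] "map" : NP

YES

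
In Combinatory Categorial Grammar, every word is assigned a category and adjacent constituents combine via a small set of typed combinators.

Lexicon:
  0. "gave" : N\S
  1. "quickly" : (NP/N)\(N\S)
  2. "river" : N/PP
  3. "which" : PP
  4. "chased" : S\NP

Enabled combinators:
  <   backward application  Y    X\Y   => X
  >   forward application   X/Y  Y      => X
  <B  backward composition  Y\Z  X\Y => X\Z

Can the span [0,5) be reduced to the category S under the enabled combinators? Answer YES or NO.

[0,5] S   <
  [0,4] NP   >
    [0,2] NP/N   <
      [0,1] "gave" : N\S
      [1,2] "quickly" : (NP/N)\(N\S)
    [2,4] N   >
      [2,3] "river" : N/PP
      [3,4] "which" : PP
  [4,5] "chased" : S\NP

YES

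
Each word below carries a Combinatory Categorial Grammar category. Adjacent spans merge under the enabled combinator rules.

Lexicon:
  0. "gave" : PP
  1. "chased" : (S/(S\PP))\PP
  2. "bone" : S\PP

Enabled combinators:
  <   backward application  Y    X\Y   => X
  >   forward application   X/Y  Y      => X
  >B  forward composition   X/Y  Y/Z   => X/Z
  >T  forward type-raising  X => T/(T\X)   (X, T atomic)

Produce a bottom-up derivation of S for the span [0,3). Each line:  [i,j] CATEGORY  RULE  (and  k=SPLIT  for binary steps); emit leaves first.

[0,1] PP  lex  "gave"
[1,2] (S/(S\PP))\PP  lex  "chased"
[0,2] S/(S\PP)  <  k=1
[2,3] S\PP  lex  "bone"
[0,3] S  >  k=2

[0,3] S   >
  [0,2] S/(S\PP)   <
    [0,1] "gave" : PP
    [1,2] "chased" : (S/(S\PP))\PP
  [2,3] "bone" : S\PP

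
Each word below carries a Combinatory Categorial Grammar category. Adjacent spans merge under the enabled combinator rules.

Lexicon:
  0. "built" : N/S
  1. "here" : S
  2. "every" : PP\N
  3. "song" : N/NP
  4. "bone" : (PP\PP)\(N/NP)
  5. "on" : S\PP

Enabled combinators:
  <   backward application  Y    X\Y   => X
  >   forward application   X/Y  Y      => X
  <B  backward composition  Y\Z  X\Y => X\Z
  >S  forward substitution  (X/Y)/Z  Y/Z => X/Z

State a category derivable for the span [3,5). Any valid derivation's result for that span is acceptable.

PP\PP

[0,6] S   <
  [0,3] PP   <
    [0,2] N   >
      [0,1] "built" : N/S
      [1,2] "here" : S
    [2,3] "every" : PP\N
  [3,6] S\PP   <B
    [3,5] PP\PP   <
      [3,4] "song" : N/NP
      [4,5] "bone" : (PP\PP)\(N/NP)
    [5,6] "on" : S\PP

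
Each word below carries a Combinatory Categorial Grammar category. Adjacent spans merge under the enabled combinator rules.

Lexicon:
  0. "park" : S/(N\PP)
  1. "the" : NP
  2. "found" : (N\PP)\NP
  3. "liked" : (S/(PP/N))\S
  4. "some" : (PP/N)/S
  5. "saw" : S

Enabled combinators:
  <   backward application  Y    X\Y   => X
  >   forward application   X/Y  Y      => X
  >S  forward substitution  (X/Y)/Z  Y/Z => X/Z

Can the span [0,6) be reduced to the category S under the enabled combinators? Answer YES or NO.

[0,6] S   >
  [0,4] S/(PP/N)   <
    [0,3] S   >
      [0,1] "park" : S/(N\PP)
      [1,3] N\PP   <
        [1,2] "the" : NP
        [2,3] "found" : (N\PP)\NP
    [3,4] "liked" : (S/(PP/N))\S
  [4,6] PP/N   >
    [4,5] "some" : (PP/N)/S
    [5,6] "saw" : S

YES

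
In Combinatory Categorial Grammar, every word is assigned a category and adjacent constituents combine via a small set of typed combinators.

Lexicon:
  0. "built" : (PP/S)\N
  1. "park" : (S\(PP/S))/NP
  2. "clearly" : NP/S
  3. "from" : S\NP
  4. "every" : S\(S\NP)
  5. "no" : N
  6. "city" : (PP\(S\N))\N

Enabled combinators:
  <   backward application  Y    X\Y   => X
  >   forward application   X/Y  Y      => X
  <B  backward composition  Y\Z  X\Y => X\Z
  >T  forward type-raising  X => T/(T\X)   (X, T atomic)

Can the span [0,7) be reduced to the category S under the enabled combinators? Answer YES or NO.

NO

(PP/S)\N (S\(PP/S))/NP NP/S S\NP S\(S\NP) N (PP\(S\N))\N
CKY chart[0,7] = {N/(N\PP), NP/(NP\PP), PP, PP/(PP\PP), S/(S\PP)}; S ∉ chart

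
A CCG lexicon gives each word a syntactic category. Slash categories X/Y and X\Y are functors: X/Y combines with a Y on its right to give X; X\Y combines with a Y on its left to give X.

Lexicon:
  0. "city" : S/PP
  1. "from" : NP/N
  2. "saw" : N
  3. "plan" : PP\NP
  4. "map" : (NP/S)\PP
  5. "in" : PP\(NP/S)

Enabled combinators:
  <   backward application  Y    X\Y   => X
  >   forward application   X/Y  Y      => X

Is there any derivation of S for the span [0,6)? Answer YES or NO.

[0,6] S   >
  [0,1] "city" : S/PP
  [1,6] PP   <
    [1,5] NP/S   <
      [1,4] PP   <
        [1,3] NP   >
          [1,2] "from" : NP/N
          [2,3] "saw" : N
        [3,4] "plan" : PP\NP
      [4,5] "map" : (NP/S)\PP
    [5,6] "in" : PP\(NP/S)

YES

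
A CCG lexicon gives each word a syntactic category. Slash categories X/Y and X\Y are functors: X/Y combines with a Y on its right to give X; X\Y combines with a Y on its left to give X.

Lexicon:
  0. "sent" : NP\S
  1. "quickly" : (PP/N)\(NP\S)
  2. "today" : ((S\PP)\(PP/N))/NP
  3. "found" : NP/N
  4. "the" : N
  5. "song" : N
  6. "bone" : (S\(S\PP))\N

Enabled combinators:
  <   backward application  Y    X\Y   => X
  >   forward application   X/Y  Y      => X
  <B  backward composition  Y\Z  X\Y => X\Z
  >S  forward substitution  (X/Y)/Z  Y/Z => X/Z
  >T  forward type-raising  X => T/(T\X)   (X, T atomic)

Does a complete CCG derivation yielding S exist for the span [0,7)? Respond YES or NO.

YES

[0,7] S   <
  [0,5] S\PP   <
    [0,2] PP/N   <
      [0,1] "sent" : NP\S
      [1,2] "quickly" : (PP/N)\(NP\S)
    [2,5] (S\PP)\(PP/N)   >
      [2,3] "today" : ((S\PP)\(PP/N))/NP
      [3,5] NP   >
        [3,4] "found" : NP/N
        [4,5] "the" : N
  [5,7] S\(S\PP)   <
    [5,6] "song" : N
    [6,7] "bone" : (S\(S\PP))\N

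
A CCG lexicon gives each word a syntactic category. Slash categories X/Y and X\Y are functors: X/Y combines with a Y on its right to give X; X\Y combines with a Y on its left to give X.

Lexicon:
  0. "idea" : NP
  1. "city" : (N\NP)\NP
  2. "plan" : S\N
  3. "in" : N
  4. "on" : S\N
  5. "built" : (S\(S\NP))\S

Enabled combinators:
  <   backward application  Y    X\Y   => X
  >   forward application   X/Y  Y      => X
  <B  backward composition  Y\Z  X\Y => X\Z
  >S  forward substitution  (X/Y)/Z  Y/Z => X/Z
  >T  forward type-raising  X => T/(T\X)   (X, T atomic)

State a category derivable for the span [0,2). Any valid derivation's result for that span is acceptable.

[0,6] S   <
  [0,3] S\NP   <B
    [0,2] N\NP   <
      [0,1] "idea" : NP
      [1,2] "city" : (N\NP)\NP
    [2,3] "plan" : S\N
  [3,6] S\(S\NP)   <
    [3,5] S   >
      [3,4] S/(S\N)   >T
        [3,4] "in" : N
      [4,5] "on" : S\N
    [5,6] "built" : (S\(S\NP))\S

N\NP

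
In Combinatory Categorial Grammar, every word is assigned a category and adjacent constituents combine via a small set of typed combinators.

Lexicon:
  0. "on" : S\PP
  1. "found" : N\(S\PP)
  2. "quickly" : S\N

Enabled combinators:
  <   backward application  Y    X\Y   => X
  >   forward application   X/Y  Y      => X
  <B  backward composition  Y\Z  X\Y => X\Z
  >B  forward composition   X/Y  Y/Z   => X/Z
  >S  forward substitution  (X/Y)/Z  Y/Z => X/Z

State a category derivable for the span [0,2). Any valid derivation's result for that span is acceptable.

[0,3] S   <
  [0,2] N   <
    [0,1] "on" : S\PP
    [1,2] "found" : N\(S\PP)
  [2,3] "quickly" : S\N

N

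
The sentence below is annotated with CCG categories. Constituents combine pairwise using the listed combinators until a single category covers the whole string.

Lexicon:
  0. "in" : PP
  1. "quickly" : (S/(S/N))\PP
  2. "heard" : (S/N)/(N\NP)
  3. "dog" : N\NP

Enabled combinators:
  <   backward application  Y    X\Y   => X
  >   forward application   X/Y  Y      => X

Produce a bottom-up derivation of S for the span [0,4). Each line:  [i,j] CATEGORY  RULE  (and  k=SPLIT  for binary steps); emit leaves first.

[0,1] PP  lex  "in"
[1,2] (S/(S/N))\PP  lex  "quickly"
[0,2] S/(S/N)  <  k=1
[2,3] (S/N)/(N\NP)  lex  "heard"
[3,4] N\NP  lex  "dog"
[2,4] S/N  >  k=3
[0,4] S  >  k=2

[0,4] S   >
  [0,2] S/(S/N)   <
    [0,1] "in" : PP
    [1,2] "quickly" : (S/(S/N))\PP
  [2,4] S/N   >
    [2,3] "heard" : (S/N)/(N\NP)
    [3,4] "dog" : N\NP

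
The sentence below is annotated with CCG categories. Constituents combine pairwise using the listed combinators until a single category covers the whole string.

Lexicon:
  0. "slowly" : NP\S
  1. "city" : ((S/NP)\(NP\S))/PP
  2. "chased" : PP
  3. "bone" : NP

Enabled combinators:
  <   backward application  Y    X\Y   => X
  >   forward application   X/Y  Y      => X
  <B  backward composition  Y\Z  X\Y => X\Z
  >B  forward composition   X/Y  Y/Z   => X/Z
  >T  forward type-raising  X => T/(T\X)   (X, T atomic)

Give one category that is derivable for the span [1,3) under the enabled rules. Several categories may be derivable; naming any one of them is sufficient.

(S/NP)\(NP\S)

[0,4] S   >
  [0,3] S/NP   <
    [0,1] "slowly" : NP\S
    [1,3] (S/NP)\(NP\S)   >
      [1,2] "city" : ((S/NP)\(NP\S))/PP
      [2,3] "chased" : PP
  [3,4] "bone" : NP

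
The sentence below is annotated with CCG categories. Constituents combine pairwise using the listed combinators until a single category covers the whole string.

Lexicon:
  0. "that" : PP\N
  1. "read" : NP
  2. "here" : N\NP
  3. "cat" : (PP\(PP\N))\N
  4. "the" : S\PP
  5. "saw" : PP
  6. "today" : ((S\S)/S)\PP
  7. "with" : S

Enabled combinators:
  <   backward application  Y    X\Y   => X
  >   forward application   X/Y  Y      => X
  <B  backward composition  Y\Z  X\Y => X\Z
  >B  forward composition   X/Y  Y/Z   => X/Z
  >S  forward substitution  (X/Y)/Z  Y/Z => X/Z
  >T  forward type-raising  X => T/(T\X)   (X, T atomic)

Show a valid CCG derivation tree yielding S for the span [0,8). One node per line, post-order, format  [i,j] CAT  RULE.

[0,8] S   <
  [0,4] PP   <
    [0,1] "that" : PP\N
    [1,4] PP\(PP\N)   <
      [1,3] N   <
        [1,2] "read" : NP
        [2,3] "here" : N\NP
      [3,4] "cat" : (PP\(PP\N))\N
  [4,8] S\PP   <B
    [4,5] "the" : S\PP
    [5,8] S\S   >
      [5,7] (S\S)/S   <
        [5,6] "saw" : PP
        [6,7] "today" : ((S\S)/S)\PP
      [7,8] "with" : S

[0,1] PP\N  lex  "that"
[1,2] NP  lex  "read"
[2,3] N\NP  lex  "here"
[1,3] N  <  k=2
[3,4] (PP\(PP\N))\N  lex  "cat"
[1,4] PP\(PP\N)  <  k=3
[0,4] PP  <  k=1
[4,5] S\PP  lex  "the"
[5,6] PP  lex  "saw"
[6,7] ((S\S)/S)\PP  lex  "today"
[5,7] (S\S)/S  <  k=6
[7,8] S  lex  "with"
[5,8] S\S  >  k=7
[4,8] S\PP  <B  k=5
[0,8] S  <  k=4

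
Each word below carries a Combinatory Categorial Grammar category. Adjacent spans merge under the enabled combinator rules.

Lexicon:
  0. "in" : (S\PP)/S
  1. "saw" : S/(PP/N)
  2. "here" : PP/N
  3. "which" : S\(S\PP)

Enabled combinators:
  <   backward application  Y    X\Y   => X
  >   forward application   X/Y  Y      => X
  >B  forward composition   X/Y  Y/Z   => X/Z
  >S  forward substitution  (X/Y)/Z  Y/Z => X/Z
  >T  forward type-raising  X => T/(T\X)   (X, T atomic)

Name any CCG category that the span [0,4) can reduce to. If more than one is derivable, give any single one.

S

[0,4] S   <
  [0,3] S\PP   >
    [0,1] "in" : (S\PP)/S
    [1,3] S   >
      [1,2] "saw" : S/(PP/N)
      [2,3] "here" : PP/N
  [3,4] "which" : S\(S\PP)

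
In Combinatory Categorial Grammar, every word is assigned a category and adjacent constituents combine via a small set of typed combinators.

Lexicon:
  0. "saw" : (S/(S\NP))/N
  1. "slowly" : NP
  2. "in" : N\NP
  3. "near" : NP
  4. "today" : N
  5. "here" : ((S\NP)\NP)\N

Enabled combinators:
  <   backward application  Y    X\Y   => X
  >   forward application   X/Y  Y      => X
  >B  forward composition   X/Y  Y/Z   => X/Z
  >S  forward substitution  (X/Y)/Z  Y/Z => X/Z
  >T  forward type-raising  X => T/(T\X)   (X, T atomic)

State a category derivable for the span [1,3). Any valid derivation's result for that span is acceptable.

[0,6] S   >
  [0,3] S/(S\NP)   >
    [0,1] "saw" : (S/(S\NP))/N
    [1,3] N   <
      [1,2] "slowly" : NP
      [2,3] "in" : N\NP
  [3,6] S\NP   <
    [3,4] "near" : NP
    [4,6] (S\NP)\NP   <
      [4,5] "today" : N
      [5,6] "here" : ((S\NP)\NP)\N

N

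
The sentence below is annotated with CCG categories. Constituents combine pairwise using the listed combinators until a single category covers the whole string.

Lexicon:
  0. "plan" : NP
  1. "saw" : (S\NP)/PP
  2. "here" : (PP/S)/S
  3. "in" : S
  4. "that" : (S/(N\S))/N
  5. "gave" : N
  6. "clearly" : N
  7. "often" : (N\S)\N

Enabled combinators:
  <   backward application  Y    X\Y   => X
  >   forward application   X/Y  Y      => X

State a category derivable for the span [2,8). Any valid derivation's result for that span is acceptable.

[0,8] S   <
  [0,1] "plan" : NP
  [1,8] S\NP   >
    [1,2] "saw" : (S\NP)/PP
    [2,8] PP   >
      [2,4] PP/S   >
        [2,3] "here" : (PP/S)/S
        [3,4] "in" : S
      [4,8] S   >
        [4,6] S/(N\S)   >
          [4,5] "that" : (S/(N\S))/N
          [5,6] "gave" : N
        [6,8] N\S   <
          [6,7] "clearly" : N
          [7,8] "often" : (N\S)\N

PP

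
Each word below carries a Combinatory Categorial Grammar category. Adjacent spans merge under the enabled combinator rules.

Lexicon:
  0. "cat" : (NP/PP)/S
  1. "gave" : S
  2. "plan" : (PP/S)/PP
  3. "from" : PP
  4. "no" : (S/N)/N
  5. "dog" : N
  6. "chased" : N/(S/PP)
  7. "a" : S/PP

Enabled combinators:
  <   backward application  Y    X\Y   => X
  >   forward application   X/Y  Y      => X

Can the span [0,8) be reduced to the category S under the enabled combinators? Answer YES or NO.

(NP/PP)/S S (PP/S)/PP PP (S/N)/N N N/(S/PP) S/PP
CKY chart[0,8] = {NP}; S ∉ chart

NO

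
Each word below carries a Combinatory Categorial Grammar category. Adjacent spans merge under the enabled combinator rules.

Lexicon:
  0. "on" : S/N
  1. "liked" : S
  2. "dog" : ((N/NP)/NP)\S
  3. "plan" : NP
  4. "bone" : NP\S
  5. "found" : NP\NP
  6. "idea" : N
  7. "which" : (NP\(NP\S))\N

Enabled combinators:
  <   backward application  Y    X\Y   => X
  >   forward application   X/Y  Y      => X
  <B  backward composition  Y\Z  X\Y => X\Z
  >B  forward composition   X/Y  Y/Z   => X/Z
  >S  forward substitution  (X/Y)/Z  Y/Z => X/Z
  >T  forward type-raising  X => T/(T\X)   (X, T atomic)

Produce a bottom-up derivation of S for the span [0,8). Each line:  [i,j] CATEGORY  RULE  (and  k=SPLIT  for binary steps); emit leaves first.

[0,1] S/N  lex  "on"
[1,2] S  lex  "liked"
[2,3] ((N/NP)/NP)\S  lex  "dog"
[1,3] (N/NP)/NP  <  k=2
[3,4] NP  lex  "plan"
[1,4] N/NP  >  k=3
[4,5] NP\S  lex  "bone"
[5,6] NP\NP  lex  "found"
[4,6] NP\S  <B  k=5
[6,7] N  lex  "idea"
[7,8] (NP\(NP\S))\N  lex  "which"
[6,8] NP\(NP\S)  <  k=7
[4,8] NP  <  k=6
[1,8] N  >  k=4
[0,8] S  >  k=1

[0,8] S   >
  [0,1] "on" : S/N
  [1,8] N   >
    [1,4] N/NP   >
      [1,3] (N/NP)/NP   <
        [1,2] "liked" : S
        [2,3] "dog" : ((N/NP)/NP)\S
      [3,4] "plan" : NP
    [4,8] NP   <
      [4,6] NP\S   <B
        [4,5] "bone" : NP\S
        [5,6] "found" : NP\NP
      [6,8] NP\(NP\S)   <
        [6,7] "idea" : N
        [7,8] "which" : (NP\(NP\S))\N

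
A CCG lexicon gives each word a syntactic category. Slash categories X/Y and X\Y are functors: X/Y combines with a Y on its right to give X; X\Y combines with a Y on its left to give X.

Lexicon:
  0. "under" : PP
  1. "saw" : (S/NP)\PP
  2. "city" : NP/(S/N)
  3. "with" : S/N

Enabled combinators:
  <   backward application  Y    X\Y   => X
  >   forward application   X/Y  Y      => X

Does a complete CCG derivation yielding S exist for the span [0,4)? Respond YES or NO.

YES

[0,4] S   >
  [0,2] S/NP   <
    [0,1] "under" : PP
    [1,2] "saw" : (S/NP)\PP
  [2,4] NP   >
    [2,3] "city" : NP/(S/N)
    [3,4] "with" : S/N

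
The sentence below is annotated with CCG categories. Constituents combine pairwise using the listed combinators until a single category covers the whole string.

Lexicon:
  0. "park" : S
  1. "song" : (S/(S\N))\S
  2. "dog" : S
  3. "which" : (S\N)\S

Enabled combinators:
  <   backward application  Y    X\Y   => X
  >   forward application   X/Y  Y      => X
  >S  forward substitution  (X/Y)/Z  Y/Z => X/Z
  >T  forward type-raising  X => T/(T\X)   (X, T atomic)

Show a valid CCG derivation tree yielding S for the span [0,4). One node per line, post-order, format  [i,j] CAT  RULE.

[0,4] S   >
  [0,2] S/(S\N)   <
    [0,1] "park" : S
    [1,2] "song" : (S/(S\N))\S
  [2,4] S\N   <
    [2,3] "dog" : S
    [3,4] "which" : (S\N)\S

[0,1] S  lex  "park"
[1,2] (S/(S\N))\S  lex  "song"
[0,2] S/(S\N)  <  k=1
[2,3] S  lex  "dog"
[3,4] (S\N)\S  lex  "which"
[2,4] S\N  <  k=3
[0,4] S  >  k=2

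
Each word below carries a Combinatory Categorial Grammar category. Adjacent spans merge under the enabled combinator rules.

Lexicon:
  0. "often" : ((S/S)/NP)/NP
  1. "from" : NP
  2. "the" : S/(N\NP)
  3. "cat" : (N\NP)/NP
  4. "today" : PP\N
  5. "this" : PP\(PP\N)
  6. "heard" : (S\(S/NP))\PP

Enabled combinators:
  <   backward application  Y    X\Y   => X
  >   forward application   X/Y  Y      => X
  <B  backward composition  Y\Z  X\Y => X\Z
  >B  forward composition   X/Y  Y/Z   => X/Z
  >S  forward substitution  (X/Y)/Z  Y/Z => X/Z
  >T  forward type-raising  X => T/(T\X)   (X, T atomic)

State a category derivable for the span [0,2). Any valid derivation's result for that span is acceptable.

[0,7] S   <
  [0,4] S/NP   >S
    [0,2] (S/S)/NP   >
      [0,1] "often" : ((S/S)/NP)/NP
      [1,2] "from" : NP
    [2,4] S/NP   >B
      [2,3] "the" : S/(N\NP)
      [3,4] "cat" : (N\NP)/NP
  [4,7] S\(S/NP)   <
    [4,6] PP   <
      [4,5] "today" : PP\N
      [5,6] "this" : PP\(PP\N)
    [6,7] "heard" : (S\(S/NP))\PP

(S/S)/NP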